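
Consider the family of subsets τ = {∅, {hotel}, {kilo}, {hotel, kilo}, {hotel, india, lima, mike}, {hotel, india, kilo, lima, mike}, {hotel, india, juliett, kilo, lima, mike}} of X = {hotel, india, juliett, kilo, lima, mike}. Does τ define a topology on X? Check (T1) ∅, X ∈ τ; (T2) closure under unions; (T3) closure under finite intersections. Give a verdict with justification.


τ IS a topology on X.

Axiom (T1): ∅ ∈ τ? Yes; X ∈ τ? Yes.
Axiom (T2/T3): check pairwise unions and intersections of members of τ.
All pairwise intersections and unions checked — each lies in τ. Therefore τ satisfies (T1), (T2), (T3): it IS a topology on X.


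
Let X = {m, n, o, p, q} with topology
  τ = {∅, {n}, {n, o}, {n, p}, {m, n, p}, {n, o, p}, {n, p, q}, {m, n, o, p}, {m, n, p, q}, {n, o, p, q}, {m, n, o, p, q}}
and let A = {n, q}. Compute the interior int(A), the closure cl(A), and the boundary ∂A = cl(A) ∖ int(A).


int(A) = {n}, cl(A) = {m, n, o, p, q}, ∂A = {m, o, p, q}.

Closed sets in (X, τ) are complements of opens:
  closed(X, τ) = {∅, {m}, {o}, {q}, {m, o}, {m, q}, {o, q}, {m, o, q}, {m, p, q}, {m, o, p, q}, {m, n, o, p, q}}.
int(A) = ⋃ {U ∈ τ : U ⊆ A}. Opens contained in A: ∅, {n}.
Taking the union of these: int(A) = {n}.
cl(A) = ⋂ {C closed : A ⊆ C}. Closed sets containing A: {m, n, o, p, q}.
Intersecting these: cl(A) = {m, n, o, p, q}.
∂A = cl(A) ∖ int(A) = {m, n, o, p, q} ∖ {n} = {m, o, p, q}.


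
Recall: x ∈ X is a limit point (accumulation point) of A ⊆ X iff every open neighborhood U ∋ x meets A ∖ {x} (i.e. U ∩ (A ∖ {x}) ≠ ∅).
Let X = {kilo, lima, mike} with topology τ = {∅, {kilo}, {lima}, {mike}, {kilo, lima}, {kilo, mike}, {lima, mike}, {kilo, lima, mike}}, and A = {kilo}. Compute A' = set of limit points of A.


A' = ∅

For each x ∈ X, list the open sets U ∈ τ with x ∈ U, then check whether U ∩ (A ∖ {x}) ≠ ∅ for every such U.
  x = kilo: open {kilo} ∋ x has {kilo} ∩ (A ∖ {kilo}) = ∅, so x is NOT a limit point.
  x = lima: open {lima} ∋ x has {lima} ∩ (A ∖ {lima}) = ∅, so x is NOT a limit point.
  x = mike: open {mike} ∋ x has {mike} ∩ (A ∖ {mike}) = ∅, so x is NOT a limit point.
Collecting: A' = ∅.


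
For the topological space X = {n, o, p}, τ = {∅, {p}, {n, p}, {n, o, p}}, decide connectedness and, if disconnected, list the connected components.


(X, τ) is connected.

Find clopen sets (U ∈ τ with X ∖ U ∈ τ):
  U = ∅, X ∖ U = {n, o, p} — both open, so U is clopen.
  U = {n, o, p}, X ∖ U = ∅ — both open, so U is clopen.
Only trivial clopens (∅ and X) exist, so (X, τ) is connected.
Compute connected components by grouping points that agree on all clopens:
  component: {n, o, p}


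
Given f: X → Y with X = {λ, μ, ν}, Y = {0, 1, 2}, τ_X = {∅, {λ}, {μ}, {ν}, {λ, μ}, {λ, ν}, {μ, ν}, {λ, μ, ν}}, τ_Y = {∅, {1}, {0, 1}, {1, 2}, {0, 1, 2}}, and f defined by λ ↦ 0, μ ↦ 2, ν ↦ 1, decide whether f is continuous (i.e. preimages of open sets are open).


f IS continuous.

Compute f^{-1}(U) for each U ∈ τ_Y:
  U = ∅: f^{-1}(U) = ∅ ∈ τ_X ✓.
  U = {1}: f^{-1}(U) = {ν} ∈ τ_X ✓.
  U = {0, 1}: f^{-1}(U) = {λ, ν} ∈ τ_X ✓.
  U = {1, 2}: f^{-1}(U) = {μ, ν} ∈ τ_X ✓.
  U = {0, 1, 2}: f^{-1}(U) = {λ, μ, ν} ∈ τ_X ✓.
Every preimage lies in τ_X, so f IS continuous.


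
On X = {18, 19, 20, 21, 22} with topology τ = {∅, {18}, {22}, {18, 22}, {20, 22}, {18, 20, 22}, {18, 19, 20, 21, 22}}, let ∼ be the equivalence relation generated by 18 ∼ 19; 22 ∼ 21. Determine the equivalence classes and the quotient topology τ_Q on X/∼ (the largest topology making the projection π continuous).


X/∼ = {[18=19], [20], [21=22]}; |τ_Q| = 2.

Equivalence classes: [18=19], [20], [21=22].
Quotient map π: X → X/∼ sends 18 ↦ [18=19], 19 ↦ [18=19], 20 ↦ [20], 21 ↦ [21=22], 22 ↦ [21=22].
For each subset V ⊆ X/∼, compute π^{-1}(V) ⊆ X and check whether π^{-1}(V) ∈ τ. V is open in τ_Q iff π^{-1}(V) ∈ τ.
  V = {}: π^{-1}(V) = ∅ ∈ τ ✓.
  V = {[18=19]}: π^{-1}(V) = {18, 19} ∉ τ ✗.
  V = {[20]}: π^{-1}(V) = {20} ∉ τ ✗.
  V = {[18=19], [20]}: π^{-1}(V) = {18, 19, 20} ∉ τ ✗.
  V = {[21=22]}: π^{-1}(V) = {21, 22} ∉ τ ✗.
  V = {[18=19], [21=22]}: π^{-1}(V) = {18, 19, 21, 22} ∉ τ ✗.
  V = {[20], [21=22]}: π^{-1}(V) = {20, 21, 22} ∉ τ ✗.
  V = {[18=19], [20], [21=22]}: π^{-1}(V) = {18, 19, 20, 21, 22} ∈ τ ✓.
Open sets in the quotient: τ_Q = {{}, {[18=19], [20], [21=22]}} (2 elements).


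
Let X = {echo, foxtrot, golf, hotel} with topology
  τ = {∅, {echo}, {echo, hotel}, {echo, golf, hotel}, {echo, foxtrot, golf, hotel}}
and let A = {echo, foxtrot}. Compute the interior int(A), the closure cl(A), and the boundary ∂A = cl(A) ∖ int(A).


int(A) = {echo}, cl(A) = {echo, foxtrot, golf, hotel}, ∂A = {foxtrot, golf, hotel}.

Closed sets in (X, τ) are complements of opens:
  closed(X, τ) = {∅, {foxtrot}, {foxtrot, golf}, {foxtrot, golf, hotel}, {echo, foxtrot, golf, hotel}}.
int(A) = ⋃ {U ∈ τ : U ⊆ A}. Opens contained in A: ∅, {echo}.
Taking the union of these: int(A) = {echo}.
cl(A) = ⋂ {C closed : A ⊆ C}. Closed sets containing A: {echo, foxtrot, golf, hotel}.
Intersecting these: cl(A) = {echo, foxtrot, golf, hotel}.
∂A = cl(A) ∖ int(A) = {echo, foxtrot, golf, hotel} ∖ {echo} = {foxtrot, golf, hotel}.


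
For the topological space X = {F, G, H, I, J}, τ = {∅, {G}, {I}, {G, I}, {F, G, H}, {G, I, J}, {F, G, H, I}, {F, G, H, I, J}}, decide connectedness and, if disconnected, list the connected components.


(X, τ) is connected.

Find clopen sets (U ∈ τ with X ∖ U ∈ τ):
  U = ∅, X ∖ U = {F, G, H, I, J} — both open, so U is clopen.
  U = {F, G, H, I, J}, X ∖ U = ∅ — both open, so U is clopen.
Only trivial clopens (∅ and X) exist, so (X, τ) is connected.
Compute connected components by grouping points that agree on all clopens:
  component: {F, G, H, I, J}


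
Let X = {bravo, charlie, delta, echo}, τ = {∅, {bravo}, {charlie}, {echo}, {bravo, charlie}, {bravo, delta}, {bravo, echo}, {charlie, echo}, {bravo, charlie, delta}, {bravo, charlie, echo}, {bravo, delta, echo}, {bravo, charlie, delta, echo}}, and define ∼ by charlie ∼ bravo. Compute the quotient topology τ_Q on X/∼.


X/∼ = {[bravo=charlie], [delta], [echo]}; |τ_Q| = 6.

Equivalence classes: [bravo=charlie], [delta], [echo].
Quotient map π: X → X/∼ sends bravo ↦ [bravo=charlie], charlie ↦ [bravo=charlie], delta ↦ [delta], echo ↦ [echo].
For each subset V ⊆ X/∼, compute π^{-1}(V) ⊆ X and check whether π^{-1}(V) ∈ τ. V is open in τ_Q iff π^{-1}(V) ∈ τ.
  V = {}: π^{-1}(V) = ∅ ∈ τ ✓.
  V = {[bravo=charlie]}: π^{-1}(V) = {bravo, charlie} ∈ τ ✓.
  V = {[delta]}: π^{-1}(V) = {delta} ∉ τ ✗.
  V = {[bravo=charlie], [delta]}: π^{-1}(V) = {bravo, charlie, delta} ∈ τ ✓.
  V = {[echo]}: π^{-1}(V) = {echo} ∈ τ ✓.
  V = {[bravo=charlie], [echo]}: π^{-1}(V) = {bravo, charlie, echo} ∈ τ ✓.
  V = {[delta], [echo]}: π^{-1}(V) = {delta, echo} ∉ τ ✗.
  V = {[bravo=charlie], [delta], [echo]}: π^{-1}(V) = {bravo, charlie, delta, echo} ∈ τ ✓.
Open sets in the quotient: τ_Q = {{}, {[bravo=charlie]}, {[bravo=charlie], [delta]}, {[echo]}, {[bravo=charlie], [echo]}, {[bravo=charlie], [delta], [echo]}} (6 elements).


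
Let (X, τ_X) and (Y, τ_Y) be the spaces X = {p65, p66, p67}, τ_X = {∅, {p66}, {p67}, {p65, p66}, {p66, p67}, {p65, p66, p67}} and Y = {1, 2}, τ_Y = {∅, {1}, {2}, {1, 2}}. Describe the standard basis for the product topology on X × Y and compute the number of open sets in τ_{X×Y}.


Basis B = {∅ × ∅, {p66} × {1}, {p66} × {2}, {p67} × {1}, {p67} × {2}, {p65, p66} × {1}, {p65, p66} × {2}, {p66} × {1, 2}, {p66, p67} × {1}, {p66, p67} × {2}, {p67} × {1, 2}, {p65, p66, p67} × {1}, {p65, p66, p67} × {2}, {p65, p66} × {1, 2}, {p66, p67} × {1, 2}, {p65, p66, p67} × {1, 2}}; |τ_{X×Y}| = 36.

Enumerate products U × V with U ∈ τ_X, V ∈ τ_Y (deduplicated):
  ∅ × ∅ = {} (∅)
  {p66} × {1} = {(p66,1)}
  {p66} × {2} = {(p66,2)}
  {p67} × {1} = {(p67,1)}
  {p67} × {2} = {(p67,2)}
  {p65, p66} × {1} = {(p65,1), (p66,1)}
  {p65, p66} × {2} = {(p65,2), (p66,2)}
  {p66} × {1, 2} = {(p66,1), (p66,2)}
  {p66, p67} × {1} = {(p66,1), (p67,1)}
  {p66, p67} × {2} = {(p66,2), (p67,2)}
  {p67} × {1, 2} = {(p67,1), (p67,2)}
  {p65, p66, p67} × {1} = {(p65,1), (p66,1), (p67,1)}
  {p65, p66, p67} × {2} = {(p65,2), (p66,2), (p67,2)}
  {p65, p66} × {1, 2} = {(p65,1), (p65,2), (p66,1), (p66,2)}
  {p66, p67} × {1, 2} = {(p66,1), (p66,2), (p67,1), (p67,2)}
  {p65, p66, p67} × {1, 2} = {(p65,1), (p65,2), (p66,1), (p66,2), (p67,1), (p67,2)}
These 16 distinct sets form the basis B.
Close under arbitrary unions to get τ_{X×Y}; counting gives |τ_{X×Y}| = 36.


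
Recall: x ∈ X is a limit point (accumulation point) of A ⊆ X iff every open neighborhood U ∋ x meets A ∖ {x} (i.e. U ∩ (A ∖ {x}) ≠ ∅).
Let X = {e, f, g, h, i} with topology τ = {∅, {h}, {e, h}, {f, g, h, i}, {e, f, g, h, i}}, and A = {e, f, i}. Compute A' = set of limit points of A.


A' = {f, g, i}

For each x ∈ X, list the open sets U ∈ τ with x ∈ U, then check whether U ∩ (A ∖ {x}) ≠ ∅ for every such U.
  x = e: open {e, h} ∋ x has {e, h} ∩ (A ∖ {e}) = ∅, so x is NOT a limit point.
  x = f: opens ∋ x are {f, g, h, i}, {e, f, g, h, i}; each meets A ∖ {f}, so x IS a limit point.
  x = g: opens ∋ x are {f, g, h, i}, {e, f, g, h, i}; each meets A ∖ {g}, so x IS a limit point.
  x = h: open {h} ∋ x has {h} ∩ (A ∖ {h}) = ∅, so x is NOT a limit point.
  x = i: opens ∋ x are {f, g, h, i}, {e, f, g, h, i}; each meets A ∖ {i}, so x IS a limit point.
Collecting: A' = {f, g, i}.


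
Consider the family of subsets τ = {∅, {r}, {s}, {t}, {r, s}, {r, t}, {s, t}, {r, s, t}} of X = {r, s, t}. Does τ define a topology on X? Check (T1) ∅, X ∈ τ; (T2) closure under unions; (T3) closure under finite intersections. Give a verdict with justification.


τ IS a topology on X.

Axiom (T1): ∅ ∈ τ? Yes; X ∈ τ? Yes.
Axiom (T2/T3): check pairwise unions and intersections of members of τ.
All pairwise intersections and unions checked — each lies in τ. Therefore τ satisfies (T1), (T2), (T3): it IS a topology on X.


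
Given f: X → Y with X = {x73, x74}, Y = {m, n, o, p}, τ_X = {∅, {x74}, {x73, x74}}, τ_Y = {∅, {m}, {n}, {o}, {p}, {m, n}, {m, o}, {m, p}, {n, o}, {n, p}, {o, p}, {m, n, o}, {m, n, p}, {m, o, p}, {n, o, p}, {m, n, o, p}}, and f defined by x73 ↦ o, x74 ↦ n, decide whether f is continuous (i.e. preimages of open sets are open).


f is NOT continuous.

Compute f^{-1}(U) for each U ∈ τ_Y:
  U = ∅: f^{-1}(U) = ∅ ∈ τ_X ✓.
  U = {m}: f^{-1}(U) = ∅ ∈ τ_X ✓.
  U = {n}: f^{-1}(U) = {x74} ∈ τ_X ✓.
  U = {o}: f^{-1}(U) = {x73} ∉ τ_X ✗.
  U = {p}: f^{-1}(U) = ∅ ∈ τ_X ✓.
  U = {m, n}: f^{-1}(U) = {x74} ∈ τ_X ✓.
  U = {m, o}: f^{-1}(U) = {x73} ∉ τ_X ✗.
  U = {m, p}: f^{-1}(U) = ∅ ∈ τ_X ✓.
  U = {n, o}: f^{-1}(U) = {x73, x74} ∈ τ_X ✓.
  U = {n, p}: f^{-1}(U) = {x74} ∈ τ_X ✓.
  U = {o, p}: f^{-1}(U) = {x73} ∉ τ_X ✗.
  U = {m, n, o}: f^{-1}(U) = {x73, x74} ∈ τ_X ✓.
  U = {m, n, p}: f^{-1}(U) = {x74} ∈ τ_X ✓.
  U = {m, o, p}: f^{-1}(U) = {x73} ∉ τ_X ✗.
  U = {n, o, p}: f^{-1}(U) = {x73, x74} ∈ τ_X ✓.
  U = {m, n, o, p}: f^{-1}(U) = {x73, x74} ∈ τ_X ✓.
Found U = {o} with f^{-1}(U) = {x73} not in τ_X. Therefore f is NOT continuous.


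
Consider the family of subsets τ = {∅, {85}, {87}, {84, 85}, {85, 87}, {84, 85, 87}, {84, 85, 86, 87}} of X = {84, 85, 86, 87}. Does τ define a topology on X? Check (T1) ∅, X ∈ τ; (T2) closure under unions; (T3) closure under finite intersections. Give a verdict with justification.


τ IS a topology on X.

Axiom (T1): ∅ ∈ τ? Yes; X ∈ τ? Yes.
Axiom (T2/T3): check pairwise unions and intersections of members of τ.
All pairwise intersections and unions checked — each lies in τ. Therefore τ satisfies (T1), (T2), (T3): it IS a topology on X.


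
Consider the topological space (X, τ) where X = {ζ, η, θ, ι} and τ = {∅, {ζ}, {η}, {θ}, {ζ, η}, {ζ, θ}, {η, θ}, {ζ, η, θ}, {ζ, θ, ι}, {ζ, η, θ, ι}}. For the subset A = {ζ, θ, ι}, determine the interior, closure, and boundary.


int(A) = {ζ, θ, ι}, cl(A) = {ζ, θ, ι}, ∂A = ∅.

Closed sets in (X, τ) are complements of opens:
  closed(X, τ) = {∅, {η}, {ι}, {ζ, ι}, {η, ι}, {θ, ι}, {ζ, η, ι}, {ζ, θ, ι}, {η, θ, ι}, {ζ, η, θ, ι}}.
int(A) = ⋃ {U ∈ τ : U ⊆ A}. Opens contained in A: ∅, {ζ}, {θ}, {ζ, θ}, {ζ, θ, ι}.
Taking the union of these: int(A) = {ζ, θ, ι}.
cl(A) = ⋂ {C closed : A ⊆ C}. Closed sets containing A: {ζ, θ, ι}, {ζ, η, θ, ι}.
Intersecting these: cl(A) = {ζ, θ, ι}.
∂A = cl(A) ∖ int(A) = {ζ, θ, ι} ∖ {ζ, θ, ι} = ∅.


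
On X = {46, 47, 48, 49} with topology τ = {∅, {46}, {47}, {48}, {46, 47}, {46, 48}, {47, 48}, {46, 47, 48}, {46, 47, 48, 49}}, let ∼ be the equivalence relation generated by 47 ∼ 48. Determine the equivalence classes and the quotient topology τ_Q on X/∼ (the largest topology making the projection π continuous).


X/∼ = {[46], [47=48], [49]}; |τ_Q| = 5.

Equivalence classes: [46], [47=48], [49].
Quotient map π: X → X/∼ sends 46 ↦ [46], 47 ↦ [47=48], 48 ↦ [47=48], 49 ↦ [49].
For each subset V ⊆ X/∼, compute π^{-1}(V) ⊆ X and check whether π^{-1}(V) ∈ τ. V is open in τ_Q iff π^{-1}(V) ∈ τ.
  V = {}: π^{-1}(V) = ∅ ∈ τ ✓.
  V = {[46]}: π^{-1}(V) = {46} ∈ τ ✓.
  V = {[47=48]}: π^{-1}(V) = {47, 48} ∈ τ ✓.
  V = {[46], [47=48]}: π^{-1}(V) = {46, 47, 48} ∈ τ ✓.
  V = {[49]}: π^{-1}(V) = {49} ∉ τ ✗.
  V = {[46], [49]}: π^{-1}(V) = {46, 49} ∉ τ ✗.
  V = {[47=48], [49]}: π^{-1}(V) = {47, 48, 49} ∉ τ ✗.
  V = {[46], [47=48], [49]}: π^{-1}(V) = {46, 47, 48, 49} ∈ τ ✓.
Open sets in the quotient: τ_Q = {{}, {[46]}, {[47=48]}, {[46], [47=48]}, {[46], [47=48], [49]}} (5 elements).


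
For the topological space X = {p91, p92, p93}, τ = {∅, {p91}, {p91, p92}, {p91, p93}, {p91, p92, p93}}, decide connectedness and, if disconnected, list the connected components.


(X, τ) is connected.

Find clopen sets (U ∈ τ with X ∖ U ∈ τ):
  U = ∅, X ∖ U = {p91, p92, p93} — both open, so U is clopen.
  U = {p91, p92, p93}, X ∖ U = ∅ — both open, so U is clopen.
Only trivial clopens (∅ and X) exist, so (X, τ) is connected.
Compute connected components by grouping points that agree on all clopens:
  component: {p91, p92, p93}


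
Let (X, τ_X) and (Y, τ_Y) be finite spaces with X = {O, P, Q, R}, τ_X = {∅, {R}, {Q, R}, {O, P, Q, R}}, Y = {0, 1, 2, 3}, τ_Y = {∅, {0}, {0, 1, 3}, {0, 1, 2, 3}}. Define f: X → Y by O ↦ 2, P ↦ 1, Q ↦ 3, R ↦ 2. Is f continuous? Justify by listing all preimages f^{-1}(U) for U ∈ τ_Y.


f is NOT continuous.

Compute f^{-1}(U) for each U ∈ τ_Y:
  U = ∅: f^{-1}(U) = ∅ ∈ τ_X ✓.
  U = {0}: f^{-1}(U) = ∅ ∈ τ_X ✓.
  U = {0, 1, 3}: f^{-1}(U) = {P, Q} ∉ τ_X ✗.
  U = {0, 1, 2, 3}: f^{-1}(U) = {O, P, Q, R} ∈ τ_X ✓.
Found U = {0, 1, 3} with f^{-1}(U) = {P, Q} not in τ_X. Therefore f is NOT continuous.


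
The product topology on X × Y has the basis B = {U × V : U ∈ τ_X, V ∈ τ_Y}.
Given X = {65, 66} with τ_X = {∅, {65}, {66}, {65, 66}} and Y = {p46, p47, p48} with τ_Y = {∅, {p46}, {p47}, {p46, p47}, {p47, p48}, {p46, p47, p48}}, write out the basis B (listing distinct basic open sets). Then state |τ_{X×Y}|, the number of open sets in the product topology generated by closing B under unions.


Basis B = {∅ × ∅, {65} × {p46}, {65} × {p47}, {66} × {p46}, {66} × {p47}, {65} × {p46, p47}, {65, 66} × {p46}, {65} × {p47, p48}, {65, 66} × {p47}, {66} × {p46, p47}, {66} × {p47, p48}, {65} × {p46, p47, p48}, {66} × {p46, p47, p48}, {65, 66} × {p46, p47}, {65, 66} × {p47, p48}, {65, 66} × {p46, p47, p48}}; |τ_{X×Y}| = 36.

Enumerate products U × V with U ∈ τ_X, V ∈ τ_Y (deduplicated):
  ∅ × ∅ = {} (∅)
  {65} × {p46} = {(65,p46)}
  {65} × {p47} = {(65,p47)}
  {66} × {p46} = {(66,p46)}
  {66} × {p47} = {(66,p47)}
  {65} × {p46, p47} = {(65,p46), (65,p47)}
  {65, 66} × {p46} = {(65,p46), (66,p46)}
  {65} × {p47, p48} = {(65,p47), (65,p48)}
  {65, 66} × {p47} = {(65,p47), (66,p47)}
  {66} × {p46, p47} = {(66,p46), (66,p47)}
  {66} × {p47, p48} = {(66,p47), (66,p48)}
  {65} × {p46, p47, p48} = {(65,p46), (65,p47), (65,p48)}
  {66} × {p46, p47, p48} = {(66,p46), (66,p47), (66,p48)}
  {65, 66} × {p46, p47} = {(65,p46), (65,p47), (66,p46), (66,p47)}
  {65, 66} × {p47, p48} = {(65,p47), (65,p48), (66,p47), (66,p48)}
  {65, 66} × {p46, p47, p48} = {(65,p46), (65,p47), (65,p48), (66,p46), (66,p47), (66,p48)}
These 16 distinct sets form the basis B.
Close under arbitrary unions to get τ_{X×Y}; counting gives |τ_{X×Y}| = 36.


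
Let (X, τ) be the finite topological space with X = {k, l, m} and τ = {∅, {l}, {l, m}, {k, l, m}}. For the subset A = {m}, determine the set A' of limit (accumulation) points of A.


A' = {k}

For each x ∈ X, list the open sets U ∈ τ with x ∈ U, then check whether U ∩ (A ∖ {x}) ≠ ∅ for every such U.
  x = k: opens ∋ x are {k, l, m}; each meets A ∖ {k}, so x IS a limit point.
  x = l: open {l} ∋ x has {l} ∩ (A ∖ {l}) = ∅, so x is NOT a limit point.
  x = m: open {l, m} ∋ x has {l, m} ∩ (A ∖ {m}) = ∅, so x is NOT a limit point.
Collecting: A' = {k}.


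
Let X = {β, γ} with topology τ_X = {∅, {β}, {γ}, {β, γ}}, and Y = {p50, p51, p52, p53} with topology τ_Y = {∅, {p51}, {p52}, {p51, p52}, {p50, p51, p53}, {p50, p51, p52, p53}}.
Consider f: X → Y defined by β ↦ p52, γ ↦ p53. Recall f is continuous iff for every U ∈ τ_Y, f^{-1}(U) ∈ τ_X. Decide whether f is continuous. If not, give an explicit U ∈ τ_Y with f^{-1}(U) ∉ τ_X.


f IS continuous.

Compute f^{-1}(U) for each U ∈ τ_Y:
  U = ∅: f^{-1}(U) = ∅ ∈ τ_X ✓.
  U = {p51}: f^{-1}(U) = ∅ ∈ τ_X ✓.
  U = {p52}: f^{-1}(U) = {β} ∈ τ_X ✓.
  U = {p51, p52}: f^{-1}(U) = {β} ∈ τ_X ✓.
  U = {p50, p51, p53}: f^{-1}(U) = {γ} ∈ τ_X ✓.
  U = {p50, p51, p52, p53}: f^{-1}(U) = {β, γ} ∈ τ_X ✓.
Every preimage lies in τ_X, so f IS continuous.


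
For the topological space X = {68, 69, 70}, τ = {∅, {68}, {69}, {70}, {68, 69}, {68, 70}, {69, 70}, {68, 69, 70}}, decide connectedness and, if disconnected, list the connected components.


(X, τ) is disconnected; components = [{68}, {69}, {70}].

Find clopen sets (U ∈ τ with X ∖ U ∈ τ):
  U = ∅, X ∖ U = {68, 69, 70} — both open, so U is clopen.
  U = {68}, X ∖ U = {69, 70} — both open, so U is clopen.
  U = {69}, X ∖ U = {68, 70} — both open, so U is clopen.
  U = {70}, X ∖ U = {68, 69} — both open, so U is clopen.
  U = {68, 69}, X ∖ U = {70} — both open, so U is clopen.
  U = {68, 70}, X ∖ U = {69} — both open, so U is clopen.
  U = {69, 70}, X ∖ U = {68} — both open, so U is clopen.
  U = {68, 69, 70}, X ∖ U = ∅ — both open, so U is clopen.
Nontrivial clopen(s) exist: e.g. {69, 70}. So (X, τ) is disconnected.
Compute connected components by grouping points that agree on all clopens:
  component: {68}
  component: {69}
  component: {70}


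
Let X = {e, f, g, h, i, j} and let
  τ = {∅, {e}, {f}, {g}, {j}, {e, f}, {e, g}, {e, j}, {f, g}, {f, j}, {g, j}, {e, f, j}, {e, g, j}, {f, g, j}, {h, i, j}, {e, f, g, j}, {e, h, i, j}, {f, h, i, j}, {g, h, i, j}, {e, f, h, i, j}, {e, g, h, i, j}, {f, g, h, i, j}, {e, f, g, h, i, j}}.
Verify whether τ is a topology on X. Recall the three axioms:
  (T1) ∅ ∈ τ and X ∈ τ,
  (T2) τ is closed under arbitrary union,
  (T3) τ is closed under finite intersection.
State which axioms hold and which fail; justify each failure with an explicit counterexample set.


τ is NOT a topology on X.

Axiom (T1): ∅ ∈ τ? Yes; X ∈ τ? Yes.
Axiom (T2/T3): check pairwise unions and intersections of members of τ.
Counterexample for (T2): {e} ∪ {f, g} = {e, f, g} ∉ τ. Therefore τ is NOT a topology.


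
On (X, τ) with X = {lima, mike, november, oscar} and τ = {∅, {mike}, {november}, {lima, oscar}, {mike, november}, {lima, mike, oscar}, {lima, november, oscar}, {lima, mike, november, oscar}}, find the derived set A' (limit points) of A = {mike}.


A' = ∅

For each x ∈ X, list the open sets U ∈ τ with x ∈ U, then check whether U ∩ (A ∖ {x}) ≠ ∅ for every such U.
  x = lima: open {lima, oscar} ∋ x has {lima, oscar} ∩ (A ∖ {lima}) = ∅, so x is NOT a limit point.
  x = mike: open {mike} ∋ x has {mike} ∩ (A ∖ {mike}) = ∅, so x is NOT a limit point.
  x = november: open {november} ∋ x has {november} ∩ (A ∖ {november}) = ∅, so x is NOT a limit point.
  x = oscar: open {lima, oscar} ∋ x has {lima, oscar} ∩ (A ∖ {oscar}) = ∅, so x is NOT a limit point.
Collecting: A' = ∅.


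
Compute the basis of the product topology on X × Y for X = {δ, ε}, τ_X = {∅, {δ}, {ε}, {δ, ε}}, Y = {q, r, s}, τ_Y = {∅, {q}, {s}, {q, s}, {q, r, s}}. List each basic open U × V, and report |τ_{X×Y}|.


Basis B = {∅ × ∅, {δ} × {q}, {δ} × {s}, {ε} × {q}, {ε} × {s}, {δ} × {q, s}, {δ, ε} × {q}, {δ, ε} × {s}, {ε} × {q, s}, {δ} × {q, r, s}, {ε} × {q, r, s}, {δ, ε} × {q, s}, {δ, ε} × {q, r, s}}; |τ_{X×Y}| = 25.

Enumerate products U × V with U ∈ τ_X, V ∈ τ_Y (deduplicated):
  ∅ × ∅ = {} (∅)
  {δ} × {q} = {(δ,q)}
  {δ} × {s} = {(δ,s)}
  {ε} × {q} = {(ε,q)}
  {ε} × {s} = {(ε,s)}
  {δ} × {q, s} = {(δ,q), (δ,s)}
  {δ, ε} × {q} = {(δ,q), (ε,q)}
  {δ, ε} × {s} = {(δ,s), (ε,s)}
  {ε} × {q, s} = {(ε,q), (ε,s)}
  {δ} × {q, r, s} = {(δ,q), (δ,r), (δ,s)}
  {ε} × {q, r, s} = {(ε,q), (ε,r), (ε,s)}
  {δ, ε} × {q, s} = {(δ,q), (δ,s), (ε,q), (ε,s)}
  {δ, ε} × {q, r, s} = {(δ,q), (δ,r), (δ,s), (ε,q), (ε,r), (ε,s)}
These 13 distinct sets form the basis B.
Close under arbitrary unions to get τ_{X×Y}; counting gives |τ_{X×Y}| = 25.


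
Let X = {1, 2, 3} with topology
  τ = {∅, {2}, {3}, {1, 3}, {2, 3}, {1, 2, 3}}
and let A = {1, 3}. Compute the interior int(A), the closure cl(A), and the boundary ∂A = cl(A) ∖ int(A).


int(A) = {1, 3}, cl(A) = {1, 3}, ∂A = ∅.

Closed sets in (X, τ) are complements of opens:
  closed(X, τ) = {∅, {1}, {2}, {1, 2}, {1, 3}, {1, 2, 3}}.
int(A) = ⋃ {U ∈ τ : U ⊆ A}. Opens contained in A: ∅, {3}, {1, 3}.
Taking the union of these: int(A) = {1, 3}.
cl(A) = ⋂ {C closed : A ⊆ C}. Closed sets containing A: {1, 3}, {1, 2, 3}.
Intersecting these: cl(A) = {1, 3}.
∂A = cl(A) ∖ int(A) = {1, 3} ∖ {1, 3} = ∅.


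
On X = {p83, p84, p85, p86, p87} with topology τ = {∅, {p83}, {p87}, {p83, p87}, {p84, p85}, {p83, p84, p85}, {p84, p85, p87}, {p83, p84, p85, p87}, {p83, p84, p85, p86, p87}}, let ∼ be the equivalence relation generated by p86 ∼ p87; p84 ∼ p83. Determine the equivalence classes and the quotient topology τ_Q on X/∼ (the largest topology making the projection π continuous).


X/∼ = {[p83=p84], [p85], [p86=p87]}; |τ_Q| = 3.

Equivalence classes: [p83=p84], [p85], [p86=p87].
Quotient map π: X → X/∼ sends p83 ↦ [p83=p84], p84 ↦ [p83=p84], p85 ↦ [p85], p86 ↦ [p86=p87], p87 ↦ [p86=p87].
For each subset V ⊆ X/∼, compute π^{-1}(V) ⊆ X and check whether π^{-1}(V) ∈ τ. V is open in τ_Q iff π^{-1}(V) ∈ τ.
  V = {}: π^{-1}(V) = ∅ ∈ τ ✓.
  V = {[p83=p84]}: π^{-1}(V) = {p83, p84} ∉ τ ✗.
  V = {[p85]}: π^{-1}(V) = {p85} ∉ τ ✗.
  V = {[p83=p84], [p85]}: π^{-1}(V) = {p83, p84, p85} ∈ τ ✓.
  V = {[p86=p87]}: π^{-1}(V) = {p86, p87} ∉ τ ✗.
  V = {[p83=p84], [p86=p87]}: π^{-1}(V) = {p83, p84, p86, p87} ∉ τ ✗.
  V = {[p85], [p86=p87]}: π^{-1}(V) = {p85, p86, p87} ∉ τ ✗.
  V = {[p83=p84], [p85], [p86=p87]}: π^{-1}(V) = {p83, p84, p85, p86, p87} ∈ τ ✓.
Open sets in the quotient: τ_Q = {{}, {[p83=p84], [p85]}, {[p83=p84], [p85], [p86=p87]}} (3 elements).


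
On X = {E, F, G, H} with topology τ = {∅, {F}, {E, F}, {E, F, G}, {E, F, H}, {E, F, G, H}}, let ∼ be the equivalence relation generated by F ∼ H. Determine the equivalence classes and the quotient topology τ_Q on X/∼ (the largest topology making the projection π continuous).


X/∼ = {[E], [F=H], [G]}; |τ_Q| = 3.

Equivalence classes: [E], [F=H], [G].
Quotient map π: X → X/∼ sends E ↦ [E], F ↦ [F=H], G ↦ [G], H ↦ [F=H].
For each subset V ⊆ X/∼, compute π^{-1}(V) ⊆ X and check whether π^{-1}(V) ∈ τ. V is open in τ_Q iff π^{-1}(V) ∈ τ.
  V = {}: π^{-1}(V) = ∅ ∈ τ ✓.
  V = {[E]}: π^{-1}(V) = {E} ∉ τ ✗.
  V = {[F=H]}: π^{-1}(V) = {F, H} ∉ τ ✗.
  V = {[E], [F=H]}: π^{-1}(V) = {E, F, H} ∈ τ ✓.
  V = {[G]}: π^{-1}(V) = {G} ∉ τ ✗.
  V = {[E], [G]}: π^{-1}(V) = {E, G} ∉ τ ✗.
  V = {[F=H], [G]}: π^{-1}(V) = {F, G, H} ∉ τ ✗.
  V = {[E], [F=H], [G]}: π^{-1}(V) = {E, F, G, H} ∈ τ ✓.
Open sets in the quotient: τ_Q = {{}, {[E], [F=H]}, {[E], [F=H], [G]}} (3 elements).


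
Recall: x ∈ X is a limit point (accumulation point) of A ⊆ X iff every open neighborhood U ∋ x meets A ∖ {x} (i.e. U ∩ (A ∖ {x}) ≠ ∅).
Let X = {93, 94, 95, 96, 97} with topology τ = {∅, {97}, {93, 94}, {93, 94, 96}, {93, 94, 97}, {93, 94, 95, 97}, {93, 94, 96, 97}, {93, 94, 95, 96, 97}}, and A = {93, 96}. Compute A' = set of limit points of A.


A' = {94, 95, 96}

For each x ∈ X, list the open sets U ∈ τ with x ∈ U, then check whether U ∩ (A ∖ {x}) ≠ ∅ for every such U.
  x = 93: open {93, 94} ∋ x has {93, 94} ∩ (A ∖ {93}) = ∅, so x is NOT a limit point.
  x = 94: opens ∋ x are {93, 94}, {93, 94, 96}, {93, 94, 97}, {93, 94, 95, 97}, {93, 94, 96, 97}, {93, 94, 95, 96, 97}; each meets A ∖ {94}, so x IS a limit point.
  x = 95: opens ∋ x are {93, 94, 95, 97}, {93, 94, 95, 96, 97}; each meets A ∖ {95}, so x IS a limit point.
  x = 96: opens ∋ x are {93, 94, 96}, {93, 94, 96, 97}, {93, 94, 95, 96, 97}; each meets A ∖ {96}, so x IS a limit point.
  x = 97: open {97} ∋ x has {97} ∩ (A ∖ {97}) = ∅, so x is NOT a limit point.
Collecting: A' = {94, 95, 96}.


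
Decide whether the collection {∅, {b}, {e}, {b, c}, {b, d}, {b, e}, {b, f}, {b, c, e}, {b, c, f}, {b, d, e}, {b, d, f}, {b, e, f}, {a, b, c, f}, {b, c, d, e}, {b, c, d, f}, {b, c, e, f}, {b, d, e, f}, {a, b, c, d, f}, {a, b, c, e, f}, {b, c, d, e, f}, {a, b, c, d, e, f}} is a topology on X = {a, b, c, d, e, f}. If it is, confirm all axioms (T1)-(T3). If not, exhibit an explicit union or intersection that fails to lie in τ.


τ is NOT a topology on X.

Axiom (T1): ∅ ∈ τ? Yes; X ∈ τ? Yes.
Axiom (T2/T3): check pairwise unions and intersections of members of τ.
Counterexample for (T2): {b, c} ∪ {b, d} = {b, c, d} ∉ τ. Therefore τ is NOT a topology.


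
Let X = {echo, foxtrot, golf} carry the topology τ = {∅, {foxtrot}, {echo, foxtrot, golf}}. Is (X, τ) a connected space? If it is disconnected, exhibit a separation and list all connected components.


(X, τ) is connected.

Find clopen sets (U ∈ τ with X ∖ U ∈ τ):
  U = ∅, X ∖ U = {echo, foxtrot, golf} — both open, so U is clopen.
  U = {echo, foxtrot, golf}, X ∖ U = ∅ — both open, so U is clopen.
Only trivial clopens (∅ and X) exist, so (X, τ) is connected.
Compute connected components by grouping points that agree on all clopens:
  component: {echo, foxtrot, golf}


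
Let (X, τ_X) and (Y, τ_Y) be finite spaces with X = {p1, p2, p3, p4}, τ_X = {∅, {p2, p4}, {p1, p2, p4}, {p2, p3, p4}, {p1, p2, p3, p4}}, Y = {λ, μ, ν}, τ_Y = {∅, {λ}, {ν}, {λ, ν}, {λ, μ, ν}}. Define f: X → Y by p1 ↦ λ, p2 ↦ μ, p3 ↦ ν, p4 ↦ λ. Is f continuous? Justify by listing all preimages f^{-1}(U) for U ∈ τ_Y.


f is NOT continuous.

Compute f^{-1}(U) for each U ∈ τ_Y:
  U = ∅: f^{-1}(U) = ∅ ∈ τ_X ✓.
  U = {λ}: f^{-1}(U) = {p1, p4} ∉ τ_X ✗.
  U = {ν}: f^{-1}(U) = {p3} ∉ τ_X ✗.
  U = {λ, ν}: f^{-1}(U) = {p1, p3, p4} ∉ τ_X ✗.
  U = {λ, μ, ν}: f^{-1}(U) = {p1, p2, p3, p4} ∈ τ_X ✓.
Found U = {λ} with f^{-1}(U) = {p1, p4} not in τ_X. Therefore f is NOT continuous.


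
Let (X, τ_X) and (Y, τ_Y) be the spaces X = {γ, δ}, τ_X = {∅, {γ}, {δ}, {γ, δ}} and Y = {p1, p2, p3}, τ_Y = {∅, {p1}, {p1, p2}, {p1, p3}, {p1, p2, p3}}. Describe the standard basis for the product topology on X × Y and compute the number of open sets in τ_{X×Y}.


Basis B = {∅ × ∅, {γ} × {p1}, {δ} × {p1}, {γ} × {p1, p2}, {γ} × {p1, p3}, {γ, δ} × {p1}, {δ} × {p1, p2}, {δ} × {p1, p3}, {γ} × {p1, p2, p3}, {δ} × {p1, p2, p3}, {γ, δ} × {p1, p2}, {γ, δ} × {p1, p3}, {γ, δ} × {p1, p2, p3}}; |τ_{X×Y}| = 25.

Enumerate products U × V with U ∈ τ_X, V ∈ τ_Y (deduplicated):
  ∅ × ∅ = {} (∅)
  {γ} × {p1} = {(γ,p1)}
  {δ} × {p1} = {(δ,p1)}
  {γ} × {p1, p2} = {(γ,p1), (γ,p2)}
  {γ} × {p1, p3} = {(γ,p1), (γ,p3)}
  {γ, δ} × {p1} = {(γ,p1), (δ,p1)}
  {δ} × {p1, p2} = {(δ,p1), (δ,p2)}
  {δ} × {p1, p3} = {(δ,p1), (δ,p3)}
  {γ} × {p1, p2, p3} = {(γ,p1), (γ,p2), (γ,p3)}
  {δ} × {p1, p2, p3} = {(δ,p1), (δ,p2), (δ,p3)}
  {γ, δ} × {p1, p2} = {(γ,p1), (γ,p2), (δ,p1), (δ,p2)}
  {γ, δ} × {p1, p3} = {(γ,p1), (γ,p3), (δ,p1), (δ,p3)}
  {γ, δ} × {p1, p2, p3} = {(γ,p1), (γ,p2), (γ,p3), (δ,p1), (δ,p2), (δ,p3)}
These 13 distinct sets form the basis B.
Close under arbitrary unions to get τ_{X×Y}; counting gives |τ_{X×Y}| = 25.


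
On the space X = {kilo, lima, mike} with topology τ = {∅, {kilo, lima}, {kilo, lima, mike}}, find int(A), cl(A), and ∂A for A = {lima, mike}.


int(A) = ∅, cl(A) = {kilo, lima, mike}, ∂A = {kilo, lima, mike}.

Closed sets in (X, τ) are complements of opens:
  closed(X, τ) = {∅, {mike}, {kilo, lima, mike}}.
int(A) = ⋃ {U ∈ τ : U ⊆ A}. Opens contained in A: ∅.
Taking the union of these: int(A) = ∅.
cl(A) = ⋂ {C closed : A ⊆ C}. Closed sets containing A: {kilo, lima, mike}.
Intersecting these: cl(A) = {kilo, lima, mike}.
∂A = cl(A) ∖ int(A) = {kilo, lima, mike} ∖ ∅ = {kilo, lima, mike}.


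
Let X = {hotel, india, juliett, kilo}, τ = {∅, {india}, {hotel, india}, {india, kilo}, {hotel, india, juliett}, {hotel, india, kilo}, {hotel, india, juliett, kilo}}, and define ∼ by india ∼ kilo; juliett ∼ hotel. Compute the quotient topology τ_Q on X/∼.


X/∼ = {[hotel=juliett], [india=kilo]}; |τ_Q| = 3.

Equivalence classes: [hotel=juliett], [india=kilo].
Quotient map π: X → X/∼ sends hotel ↦ [hotel=juliett], india ↦ [india=kilo], juliett ↦ [hotel=juliett], kilo ↦ [india=kilo].
For each subset V ⊆ X/∼, compute π^{-1}(V) ⊆ X and check whether π^{-1}(V) ∈ τ. V is open in τ_Q iff π^{-1}(V) ∈ τ.
  V = {}: π^{-1}(V) = ∅ ∈ τ ✓.
  V = {[hotel=juliett]}: π^{-1}(V) = {hotel, juliett} ∉ τ ✗.
  V = {[india=kilo]}: π^{-1}(V) = {india, kilo} ∈ τ ✓.
  V = {[hotel=juliett], [india=kilo]}: π^{-1}(V) = {hotel, india, juliett, kilo} ∈ τ ✓.
Open sets in the quotient: τ_Q = {{}, {[india=kilo]}, {[hotel=juliett], [india=kilo]}} (3 elements).


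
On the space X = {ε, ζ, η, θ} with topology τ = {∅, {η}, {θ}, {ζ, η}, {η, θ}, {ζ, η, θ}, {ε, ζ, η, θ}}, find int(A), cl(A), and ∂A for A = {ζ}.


int(A) = ∅, cl(A) = {ε, ζ}, ∂A = {ε, ζ}.

Closed sets in (X, τ) are complements of opens:
  closed(X, τ) = {∅, {ε}, {ε, ζ}, {ε, θ}, {ε, ζ, η}, {ε, ζ, θ}, {ε, ζ, η, θ}}.
int(A) = ⋃ {U ∈ τ : U ⊆ A}. Opens contained in A: ∅.
Taking the union of these: int(A) = ∅.
cl(A) = ⋂ {C closed : A ⊆ C}. Closed sets containing A: {ε, ζ}, {ε, ζ, η}, {ε, ζ, θ}, {ε, ζ, η, θ}.
Intersecting these: cl(A) = {ε, ζ}.
∂A = cl(A) ∖ int(A) = {ε, ζ} ∖ ∅ = {ε, ζ}.


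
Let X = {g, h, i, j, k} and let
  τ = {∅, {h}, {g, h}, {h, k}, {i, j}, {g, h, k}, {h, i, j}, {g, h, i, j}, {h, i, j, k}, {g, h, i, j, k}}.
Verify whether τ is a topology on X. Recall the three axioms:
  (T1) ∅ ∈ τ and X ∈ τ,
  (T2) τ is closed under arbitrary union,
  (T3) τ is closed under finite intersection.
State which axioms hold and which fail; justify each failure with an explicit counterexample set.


τ IS a topology on X.

Axiom (T1): ∅ ∈ τ? Yes; X ∈ τ? Yes.
Axiom (T2/T3): check pairwise unions and intersections of members of τ.
All pairwise intersections and unions checked — each lies in τ. Therefore τ satisfies (T1), (T2), (T3): it IS a topology on X.


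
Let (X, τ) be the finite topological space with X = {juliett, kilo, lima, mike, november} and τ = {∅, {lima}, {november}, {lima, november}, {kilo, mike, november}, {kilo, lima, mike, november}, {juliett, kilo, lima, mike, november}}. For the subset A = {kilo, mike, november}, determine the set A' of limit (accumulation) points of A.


A' = {juliett, kilo, mike}

For each x ∈ X, list the open sets U ∈ τ with x ∈ U, then check whether U ∩ (A ∖ {x}) ≠ ∅ for every such U.
  x = juliett: opens ∋ x are {juliett, kilo, lima, mike, november}; each meets A ∖ {juliett}, so x IS a limit point.
  x = kilo: opens ∋ x are {kilo, mike, november}, {kilo, lima, mike, november}, {juliett, kilo, lima, mike, november}; each meets A ∖ {kilo}, so x IS a limit point.
  x = lima: open {lima} ∋ x has {lima} ∩ (A ∖ {lima}) = ∅, so x is NOT a limit point.
  x = mike: opens ∋ x are {kilo, mike, november}, {kilo, lima, mike, november}, {juliett, kilo, lima, mike, november}; each meets A ∖ {mike}, so x IS a limit point.
  x = november: open {november} ∋ x has {november} ∩ (A ∖ {november}) = ∅, so x is NOT a limit point.
Collecting: A' = {juliett, kilo, mike}.


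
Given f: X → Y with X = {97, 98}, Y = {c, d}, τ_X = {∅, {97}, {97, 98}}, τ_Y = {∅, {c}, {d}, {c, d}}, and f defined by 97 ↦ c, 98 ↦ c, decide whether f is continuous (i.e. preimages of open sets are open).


f IS continuous.

Compute f^{-1}(U) for each U ∈ τ_Y:
  U = ∅: f^{-1}(U) = ∅ ∈ τ_X ✓.
  U = {c}: f^{-1}(U) = {97, 98} ∈ τ_X ✓.
  U = {d}: f^{-1}(U) = ∅ ∈ τ_X ✓.
  U = {c, d}: f^{-1}(U) = {97, 98} ∈ τ_X ✓.
Every preimage lies in τ_X, so f IS continuous.


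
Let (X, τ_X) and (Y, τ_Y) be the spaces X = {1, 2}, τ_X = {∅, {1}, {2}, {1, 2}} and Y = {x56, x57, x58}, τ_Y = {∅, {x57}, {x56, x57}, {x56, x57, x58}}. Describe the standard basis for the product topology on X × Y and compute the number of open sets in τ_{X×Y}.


Basis B = {∅ × ∅, {1} × {x57}, {2} × {x57}, {1} × {x56, x57}, {1, 2} × {x57}, {2} × {x56, x57}, {1} × {x56, x57, x58}, {2} × {x56, x57, x58}, {1, 2} × {x56, x57}, {1, 2} × {x56, x57, x58}}; |τ_{X×Y}| = 16.

Enumerate products U × V with U ∈ τ_X, V ∈ τ_Y (deduplicated):
  ∅ × ∅ = {} (∅)
  {1} × {x57} = {(1,x57)}
  {2} × {x57} = {(2,x57)}
  {1} × {x56, x57} = {(1,x56), (1,x57)}
  {1, 2} × {x57} = {(1,x57), (2,x57)}
  {2} × {x56, x57} = {(2,x56), (2,x57)}
  {1} × {x56, x57, x58} = {(1,x56), (1,x57), (1,x58)}
  {2} × {x56, x57, x58} = {(2,x56), (2,x57), (2,x58)}
  {1, 2} × {x56, x57} = {(1,x56), (1,x57), (2,x56), (2,x57)}
  {1, 2} × {x56, x57, x58} = {(1,x56), (1,x57), (1,x58), (2,x56), (2,x57), (2,x58)}
These 10 distinct sets form the basis B.
Close under arbitrary unions to get τ_{X×Y}; counting gives |τ_{X×Y}| = 16.


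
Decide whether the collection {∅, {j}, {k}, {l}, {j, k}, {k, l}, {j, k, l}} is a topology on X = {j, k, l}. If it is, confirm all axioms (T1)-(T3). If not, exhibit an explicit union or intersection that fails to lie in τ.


τ is NOT a topology on X.

Axiom (T1): ∅ ∈ τ? Yes; X ∈ τ? Yes.
Axiom (T2/T3): check pairwise unions and intersections of members of τ.
Counterexample for (T2): {j} ∪ {l} = {j, l} ∉ τ. Therefore τ is NOT a topology.


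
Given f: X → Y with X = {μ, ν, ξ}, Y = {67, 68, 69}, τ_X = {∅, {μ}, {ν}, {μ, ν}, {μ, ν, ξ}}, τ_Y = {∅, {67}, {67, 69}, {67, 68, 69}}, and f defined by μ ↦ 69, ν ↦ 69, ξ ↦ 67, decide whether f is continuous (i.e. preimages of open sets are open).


f is NOT continuous.

Compute f^{-1}(U) for each U ∈ τ_Y:
  U = ∅: f^{-1}(U) = ∅ ∈ τ_X ✓.
  U = {67}: f^{-1}(U) = {ξ} ∉ τ_X ✗.
  U = {67, 69}: f^{-1}(U) = {μ, ν, ξ} ∈ τ_X ✓.
  U = {67, 68, 69}: f^{-1}(U) = {μ, ν, ξ} ∈ τ_X ✓.
Found U = {67} with f^{-1}(U) = {ξ} not in τ_X. Therefore f is NOT continuous.


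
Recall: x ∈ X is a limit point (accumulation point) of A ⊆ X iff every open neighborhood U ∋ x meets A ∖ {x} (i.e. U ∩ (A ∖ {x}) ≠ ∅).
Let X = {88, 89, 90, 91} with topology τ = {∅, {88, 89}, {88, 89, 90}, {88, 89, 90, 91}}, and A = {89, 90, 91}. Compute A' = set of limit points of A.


A' = {88, 90, 91}

For each x ∈ X, list the open sets U ∈ τ with x ∈ U, then check whether U ∩ (A ∖ {x}) ≠ ∅ for every such U.
  x = 88: opens ∋ x are {88, 89}, {88, 89, 90}, {88, 89, 90, 91}; each meets A ∖ {88}, so x IS a limit point.
  x = 89: open {88, 89} ∋ x has {88, 89} ∩ (A ∖ {89}) = ∅, so x is NOT a limit point.
  x = 90: opens ∋ x are {88, 89, 90}, {88, 89, 90, 91}; each meets A ∖ {90}, so x IS a limit point.
  x = 91: opens ∋ x are {88, 89, 90, 91}; each meets A ∖ {91}, so x IS a limit point.
Collecting: A' = {88, 90, 91}.


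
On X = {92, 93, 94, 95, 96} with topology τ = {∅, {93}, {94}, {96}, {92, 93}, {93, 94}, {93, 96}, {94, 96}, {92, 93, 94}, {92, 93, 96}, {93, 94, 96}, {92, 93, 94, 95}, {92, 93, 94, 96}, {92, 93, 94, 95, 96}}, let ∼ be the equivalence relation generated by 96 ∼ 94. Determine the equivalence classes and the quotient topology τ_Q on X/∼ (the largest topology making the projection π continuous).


X/∼ = {[92], [93], [94=96], [95]}; |τ_Q| = 7.

Equivalence classes: [92], [93], [94=96], [95].
Quotient map π: X → X/∼ sends 92 ↦ [92], 93 ↦ [93], 94 ↦ [94=96], 95 ↦ [95], 96 ↦ [94=96].
For each subset V ⊆ X/∼, compute π^{-1}(V) ⊆ X and check whether π^{-1}(V) ∈ τ. V is open in τ_Q iff π^{-1}(V) ∈ τ.
  V = {}: π^{-1}(V) = ∅ ∈ τ ✓.
  V = {[92]}: π^{-1}(V) = {92} ∉ τ ✗.
  V = {[93]}: π^{-1}(V) = {93} ∈ τ ✓.
  V = {[92], [93]}: π^{-1}(V) = {92, 93} ∈ τ ✓.
  V = {[94=96]}: π^{-1}(V) = {94, 96} ∈ τ ✓.
  V = {[92], [94=96]}: π^{-1}(V) = {92, 94, 96} ∉ τ ✗.
  V = {[93], [94=96]}: π^{-1}(V) = {93, 94, 96} ∈ τ ✓.
  V = {[92], [93], [94=96]}: π^{-1}(V) = {92, 93, 94, 96} ∈ τ ✓.
  V = {[95]}: π^{-1}(V) = {95} ∉ τ ✗.
  V = {[92], [95]}: π^{-1}(V) = {92, 95} ∉ τ ✗.
  V = {[93], [95]}: π^{-1}(V) = {93, 95} ∉ τ ✗.
  V = {[92], [93], [95]}: π^{-1}(V) = {92, 93, 95} ∉ τ ✗.
  V = {[94=96], [95]}: π^{-1}(V) = {94, 95, 96} ∉ τ ✗.
  V = {[92], [94=96], [95]}: π^{-1}(V) = {92, 94, 95, 96} ∉ τ ✗.
  V = {[93], [94=96], [95]}: π^{-1}(V) = {93, 94, 95, 96} ∉ τ ✗.
  V = {[92], [93], [94=96], [95]}: π^{-1}(V) = {92, 93, 94, 95, 96} ∈ τ ✓.
Open sets in the quotient: τ_Q = {{}, {[93]}, {[92], [93]}, {[94=96]}, {[93], [94=96]}, {[92], [93], [94=96]}, {[92], [93], [94=96], [95]}} (7 elements).


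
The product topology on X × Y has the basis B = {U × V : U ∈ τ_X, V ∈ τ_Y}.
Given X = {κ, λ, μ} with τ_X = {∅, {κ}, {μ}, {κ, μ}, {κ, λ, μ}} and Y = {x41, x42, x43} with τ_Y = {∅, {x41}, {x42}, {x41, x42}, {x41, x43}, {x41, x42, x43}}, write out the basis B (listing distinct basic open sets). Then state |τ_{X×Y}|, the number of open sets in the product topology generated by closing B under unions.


Basis B = {∅ × ∅, {κ} × {x41}, {κ} × {x42}, {μ} × {x41}, {μ} × {x42}, {κ} × {x41, x42}, {κ} × {x41, x43}, {κ, μ} × {x41}, {κ, μ} × {x42}, {μ} × {x41, x42}, {μ} × {x41, x43}, {κ} × {x41, x42, x43}, {κ, λ, μ} × {x41}, {κ, λ, μ} × {x42}, {μ} × {x41, x42, x43}, {κ, μ} × {x41, x42}, {κ, μ} × {x41, x43}, {κ, μ} × {x41, x42, x43}, {κ, λ, μ} × {x41, x42}, {κ, λ, μ} × {x41, x43}, {κ, λ, μ} × {x41, x42, x43}}; |τ_{X×Y}| = 70.

Enumerate products U × V with U ∈ τ_X, V ∈ τ_Y (deduplicated):
  ∅ × ∅ = {} (∅)
  {κ} × {x41} = {(κ,x41)}
  {κ} × {x42} = {(κ,x42)}
  {μ} × {x41} = {(μ,x41)}
  {μ} × {x42} = {(μ,x42)}
  {κ} × {x41, x42} = {(κ,x41), (κ,x42)}
  {κ} × {x41, x43} = {(κ,x41), (κ,x43)}
  {κ, μ} × {x41} = {(κ,x41), (μ,x41)}
  {κ, μ} × {x42} = {(κ,x42), (μ,x42)}
  {μ} × {x41, x42} = {(μ,x41), (μ,x42)}
  {μ} × {x41, x43} = {(μ,x41), (μ,x43)}
  {κ} × {x41, x42, x43} = {(κ,x41), (κ,x42), (κ,x43)}
  {κ, λ, μ} × {x41} = {(κ,x41), (λ,x41), (μ,x41)}
  {κ, λ, μ} × {x42} = {(κ,x42), (λ,x42), (μ,x42)}
  {μ} × {x41, x42, x43} = {(μ,x41), (μ,x42), (μ,x43)}
  {κ, μ} × {x41, x42} = {(κ,x41), (κ,x42), (μ,x41), (μ,x42)}
  {κ, μ} × {x41, x43} = {(κ,x41), (κ,x43), (μ,x41), (μ,x43)}
  {κ, μ} × {x41, x42, x43} = {(κ,x41), (κ,x42), (κ,x43), (μ,x41), (μ,x42), (μ,x43)}
  {κ, λ, μ} × {x41, x42} = {(κ,x41), (κ,x42), (λ,x41), (λ,x42), (μ,x41), (μ,x42)}
  {κ, λ, μ} × {x41, x43} = {(κ,x41), (κ,x43), (λ,x41), (λ,x43), (μ,x41), (μ,x43)}
  {κ, λ, μ} × {x41, x42, x43} = {(κ,x41), (κ,x42), (κ,x43), (λ,x41), (λ,x42), (λ,x43), (μ,x41), (μ,x42), (μ,x43)}
These 21 distinct sets form the basis B.
Close under arbitrary unions to get τ_{X×Y}; counting gives |τ_{X×Y}| = 70.
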